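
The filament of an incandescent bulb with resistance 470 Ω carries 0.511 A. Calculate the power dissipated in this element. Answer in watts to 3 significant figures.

Knowing I and R, the power is just I²R — no need to find V first.
P = (0.5110 A)² × 470 Ω = 122.7 W

123 W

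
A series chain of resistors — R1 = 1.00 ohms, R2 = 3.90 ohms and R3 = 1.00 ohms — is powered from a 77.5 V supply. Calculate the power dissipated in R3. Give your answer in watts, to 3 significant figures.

Since the resistors are in series they all carry the loop current I = V/R_total; the power in any one is I²R.
R_total = 1.00 + 3.90 + 1.00 = 5.900 Ω
I = V / R_total = 77.5 / 5.900 = 13.14 A
P_R3 = I² × R3 = (13.14)² × 1.00 = 172.5 W

173 W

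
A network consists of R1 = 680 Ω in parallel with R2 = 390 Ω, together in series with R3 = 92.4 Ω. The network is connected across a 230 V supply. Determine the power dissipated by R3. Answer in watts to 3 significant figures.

42.2 W

Reduce the parallel combination to a single R_p; the circuit then becomes R_p in series with the remaining resistor.
R_p = (680×390)/(680+390) = 247.9 Ω
R_total = R_p + 92.4 = 247.9 + 92.4 = 340.3 Ω
I = V / R_total = 230 / 340.3 = 0.6760 A
R3 is the series element, so its power is I²R.
P_R3 = (0.6760)² × 92.4 = 42.22 W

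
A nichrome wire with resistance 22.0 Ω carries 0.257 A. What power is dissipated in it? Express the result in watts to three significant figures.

1.45 W

Knowing I and R, the power is just I²R — no need to find V first.
P = (0.2570 A)² × 22.0 Ω = 1.453 W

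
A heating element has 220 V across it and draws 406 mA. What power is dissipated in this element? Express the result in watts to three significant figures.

89.3 W

With V and I both given, power follows immediately from P = V I.
P = 220 V × 0.4060 A = 89.32 W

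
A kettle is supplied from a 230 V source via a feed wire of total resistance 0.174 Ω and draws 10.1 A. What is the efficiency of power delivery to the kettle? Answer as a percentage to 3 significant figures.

99.2 %

The feed wire carries the full 10.1 A.
P_line = I² R_line = (10.10)² × 0.174 = 17.75 W
P_source = V I = 230 × 10.10 = 2323 W; P_load = 2305 W
η = P_load / P_source = 2305 / 2323 = 0.9924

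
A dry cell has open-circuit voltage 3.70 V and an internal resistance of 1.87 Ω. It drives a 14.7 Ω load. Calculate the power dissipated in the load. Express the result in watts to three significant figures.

0.733 W

Find the circuit current first, then P = I²R for the load (series elements share I).
I = ε / (r + R) = 3.70 / (1.87 + 14.7) = 0.2233 A
P_load = I² R = (0.2233)² × 14.7 = 0.7330 W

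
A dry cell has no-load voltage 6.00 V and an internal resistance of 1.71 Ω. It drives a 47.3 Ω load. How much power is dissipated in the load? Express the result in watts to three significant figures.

0.709 W

Load and internal resistance form a series loop — compute the loop current, then the load power via I²R.
I = ε / (r + R) = 6.00 / (1.71 + 47.3) = 0.1224 A
P_load = I² R = (0.1224)² × 47.3 = 0.7089 W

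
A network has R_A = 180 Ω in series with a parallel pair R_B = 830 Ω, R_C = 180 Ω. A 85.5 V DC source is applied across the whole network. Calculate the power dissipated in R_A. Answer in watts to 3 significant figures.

First combine the parallel branches into one equivalent R_p, then R_A + R_p is a series pair.
R_p = (830×180)/(830+180) = 147.9 Ω
R_total = 180 + 147.9 = 327.9 Ω
I = V / R_total = 85.5 / 327.9 = 0.2607 A
All the current flows through R_A; use P = I²R.
P_R_A = (0.2607)² × 180 = 12.24 W

12.2 W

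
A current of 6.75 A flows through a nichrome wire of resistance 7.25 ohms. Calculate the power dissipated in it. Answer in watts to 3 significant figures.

Current and resistance are given, so P = I²R is the direct form.
P = (6.750 A)² × 7.25 Ω = 330.3 W

330 W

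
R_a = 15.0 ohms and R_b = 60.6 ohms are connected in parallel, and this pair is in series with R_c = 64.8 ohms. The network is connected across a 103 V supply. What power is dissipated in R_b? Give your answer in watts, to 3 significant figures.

4.29 W

First find R_p for the parallel pair, then treat R_p + R_c as a series loop.
R_p = (15.0×60.6)/(15.0+60.6) = 12.02 Ω
R_total = R_p + 64.8 = 12.02 + 64.8 = 76.82 Ω
I = V / R_total = 103 / 76.82 = 1.341 A
Voltage across the parallel pair: V_p = I × R_p = 1.341 × 12.02 = 16.12 V
R_b sits across V_p; its power is V_p²/R.
P_R_b = (16.12)² / 60.6 = 4.288 W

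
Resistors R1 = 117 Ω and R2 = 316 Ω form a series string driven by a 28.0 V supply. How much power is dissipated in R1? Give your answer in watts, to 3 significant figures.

Every series element carries the same I. Get I from the total resistance, then P = I² × R1.
R_total = 117 + 316 = 433.0 Ω
I = V / R_total = 28.0 / 433.0 = 0.06467 A
P_R1 = I² × R1 = (0.06467)² × 117 = 0.4892 W

0.489 W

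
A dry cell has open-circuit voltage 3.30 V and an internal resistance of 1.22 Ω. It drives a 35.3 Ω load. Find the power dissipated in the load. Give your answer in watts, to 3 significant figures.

0.288 W

Find the circuit current first, then P = I²R for the load (series elements share I).
I = ε / (r + R) = 3.30 / (1.22 + 35.3) = 0.09036 A
P_load = I² R = (0.09036)² × 35.3 = 0.2882 W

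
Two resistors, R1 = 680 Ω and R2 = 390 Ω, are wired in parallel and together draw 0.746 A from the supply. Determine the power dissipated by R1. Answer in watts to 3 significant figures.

50.3 W

Only the total current is stated, so first find the parallel equivalent to get the voltage across the combination.
1/R_eq = 1/680 + 1/390 ⇒ R_eq = 247.9 Ω
V = I_total × R_eq = 0.7460 × 247.9 = 184.9 V
P_R1 = V² / R1 = (184.9)² / 680 = 50.27 W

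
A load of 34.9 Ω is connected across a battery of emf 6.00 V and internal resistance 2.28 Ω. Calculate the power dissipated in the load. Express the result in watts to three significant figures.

0.909 W

Find the circuit current first, then P = I²R for the load (series elements share I).
I = ε / (r + R) = 6.00 / (2.28 + 34.9) = 0.1614 A
P_load = I² R = (0.1614)² × 34.9 = 0.9089 W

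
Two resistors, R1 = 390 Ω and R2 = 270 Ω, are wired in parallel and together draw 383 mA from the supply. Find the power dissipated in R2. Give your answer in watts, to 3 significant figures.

Parallel branches share V, not I — compute V via R_eq, then use V²/R for the target branch.
1/R_eq = 1/390 + 1/270 ⇒ R_eq = 159.5 Ω
V = I_total × R_eq = 0.3830 × 159.5 = 61.11 V
P_R2 = V² / R2 = (61.11)² / 270 = 13.83 W

13.8 W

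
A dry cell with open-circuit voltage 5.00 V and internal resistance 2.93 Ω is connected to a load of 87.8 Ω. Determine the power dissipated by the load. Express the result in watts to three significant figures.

0.267 W

With r and R in series, I = ε/(r+R); the load dissipates I²R.
I = ε / (r + R) = 5.00 / (2.93 + 87.8) = 0.05511 A
P_load = I² R = (0.05511)² × 87.8 = 0.2666 W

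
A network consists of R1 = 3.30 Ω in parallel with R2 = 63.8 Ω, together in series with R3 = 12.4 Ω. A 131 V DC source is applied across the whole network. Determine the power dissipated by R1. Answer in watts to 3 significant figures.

Collapse the R1‖R2 pair into one equivalent R_p; then R_p and R3 form a series string.
R_p = (3.30×63.8)/(3.30+63.8) = 3.138 Ω
R_total = R_p + 12.4 = 3.138 + 12.4 = 15.54 Ω
I = V / R_total = 131 / 15.54 = 8.431 A
Voltage across the parallel pair: V_p = I × R_p = 8.431 × 3.138 = 26.45 V
R1 has V_p across it, so P = V_p²/R1.
P_R1 = (26.45)² / 3.30 = 212.1 W

212 W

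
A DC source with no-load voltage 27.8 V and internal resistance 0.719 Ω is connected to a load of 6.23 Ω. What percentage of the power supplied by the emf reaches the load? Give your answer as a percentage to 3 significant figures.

89.7 %

Both r and R carry the same current, so the power split is just the resistance split: η = R/(R+r).
η = R / (R + r) = 6.23 / (6.23 + 0.719) = 0.8965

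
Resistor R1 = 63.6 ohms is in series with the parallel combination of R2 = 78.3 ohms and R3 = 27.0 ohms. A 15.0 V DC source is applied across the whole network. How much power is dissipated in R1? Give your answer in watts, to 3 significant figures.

Replace R2 and R3 with their parallel equivalent so the circuit becomes R1 in series with R_p.
R_p = (78.3×27.0)/(78.3+27.0) = 20.08 Ω
R_total = 63.6 + 20.08 = 83.68 Ω
I = V / R_total = 15.0 / 83.68 = 0.1793 A
R1 is in the main series path, so its power is I²R1.
P_R1 = (0.1793)² × 63.6 = 2.044 W

2.04 W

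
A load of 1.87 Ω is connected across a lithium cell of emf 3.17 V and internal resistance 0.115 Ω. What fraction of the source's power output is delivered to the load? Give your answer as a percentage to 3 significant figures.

94.2 %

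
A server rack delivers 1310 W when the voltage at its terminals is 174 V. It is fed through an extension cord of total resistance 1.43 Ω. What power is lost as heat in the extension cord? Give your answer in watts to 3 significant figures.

81.1 W

The extension cord is a series resistance carrying the load current; its dissipation is I²R_line.
I = P / V = 1310 / 174 = 7.529 A through the extension cord.
P_line = I² R_line = (7.529)² × 1.43 = 81.06 W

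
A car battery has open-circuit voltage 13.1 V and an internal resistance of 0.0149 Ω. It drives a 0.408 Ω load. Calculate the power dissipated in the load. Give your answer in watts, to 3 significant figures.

391 W

Find the circuit current first, then P = I²R for the load (series elements share I).
I = ε / (r + R) = 13.1 / (0.0149 + 0.408) = 30.98 A
P_load = I² R = (30.98)² × 0.408 = 391.5 W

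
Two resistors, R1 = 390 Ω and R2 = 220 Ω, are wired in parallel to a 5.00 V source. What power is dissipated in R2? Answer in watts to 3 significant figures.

Each parallel branch sees the full supply voltage, so P = V²/R applies directly to the target branch.
P_R2 = V² / R2 = (5.00)² / 220 Ω = 0.1136 W

0.114 W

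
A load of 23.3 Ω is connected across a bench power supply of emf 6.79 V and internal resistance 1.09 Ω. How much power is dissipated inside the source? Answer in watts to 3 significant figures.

The internal resistance carries the same current as the load; P_int = I²r.
I = ε / (r + R) = 6.79 / (1.09 + 23.3) = 0.2784 A
P_int = I² r = (0.2784)² × 1.09 = 0.08448 W

0.0845 W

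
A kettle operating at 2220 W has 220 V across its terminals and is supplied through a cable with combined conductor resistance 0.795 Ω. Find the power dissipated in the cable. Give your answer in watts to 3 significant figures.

81.0 W

The cable is a series resistance carrying the load current; its dissipation is I²R_line.
I = P / V = 2220 / 220 = 10.09 A through the cable.
P_line = I² R_line = (10.09)² × 0.795 = 80.95 W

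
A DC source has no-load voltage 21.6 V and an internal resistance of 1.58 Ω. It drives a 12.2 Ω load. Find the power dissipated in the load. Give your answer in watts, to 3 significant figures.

30.0 W

Load and internal resistance form a series loop — compute the loop current, then the load power via I²R.
I = ε / (r + R) = 21.6 / (1.58 + 12.2) = 1.567 A
P_load = I² R = (1.567)² × 12.2 = 29.98 W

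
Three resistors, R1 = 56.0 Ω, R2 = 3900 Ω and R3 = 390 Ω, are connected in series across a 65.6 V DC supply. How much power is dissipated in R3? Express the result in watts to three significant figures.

0.0889 W

Series elements share the same current, so find I first, then use P = I²R.
R_total = 56.0 + 3900 + 390 = 4346 Ω
I = V / R_total = 65.6 / 4346 = 0.01509 A
P_R3 = I² × R3 = (0.01509)² × 390 = 0.08886 W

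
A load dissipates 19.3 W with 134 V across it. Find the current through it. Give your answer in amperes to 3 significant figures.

Rearranging the power relation for the two known quantities gives I = P / V.
I = 19.3 / 134 = 0.1440 A

0.144 A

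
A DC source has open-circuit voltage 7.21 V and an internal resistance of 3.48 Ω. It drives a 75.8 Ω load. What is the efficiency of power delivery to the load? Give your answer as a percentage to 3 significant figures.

95.6 %

Both r and R carry the same current, so the power split is just the resistance split: η = R/(R+r).
η = R / (R + r) = 75.8 / (75.8 + 3.48) = 0.9561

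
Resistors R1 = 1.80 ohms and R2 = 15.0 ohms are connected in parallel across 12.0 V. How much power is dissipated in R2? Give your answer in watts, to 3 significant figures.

Every branch has 12.0 V across it, so for R2 the power is simply V²/R.
P_R2 = V² / R2 = (12.0)² / 15.0 Ω = 9.600 W

9.60 W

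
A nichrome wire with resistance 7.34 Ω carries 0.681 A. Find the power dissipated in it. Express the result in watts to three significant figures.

3.40 W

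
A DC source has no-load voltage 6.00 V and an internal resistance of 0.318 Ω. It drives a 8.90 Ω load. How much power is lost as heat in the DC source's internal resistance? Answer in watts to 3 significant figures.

The source's internal resistance is just another series element carrying I; its dissipation is I²r.
I = ε / (r + R) = 6.00 / (0.318 + 8.90) = 0.6509 A
P_int = I² r = (0.6509)² × 0.318 = 0.1347 W

0.135 W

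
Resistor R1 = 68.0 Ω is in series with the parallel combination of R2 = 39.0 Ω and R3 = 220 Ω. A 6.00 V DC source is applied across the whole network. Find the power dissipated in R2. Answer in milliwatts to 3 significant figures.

Collapse R2‖R3 to a single equivalent, reducing the network to two series elements.
R_p = (39.0×220)/(39.0+220) = 33.13 Ω
R_total = 68.0 + 33.13 = 101.1 Ω
I = V / R_total = 6.00 / 101.1 = 0.05933 A
Voltage across the parallel pair: V_p = I × R_p = 0.05933 × 33.13 = 1.965 V
With V_p across R2, its power is V_p²/R2.
P_R2 = (1.965)² / 39.0 = 0.09905 W

99.1 mW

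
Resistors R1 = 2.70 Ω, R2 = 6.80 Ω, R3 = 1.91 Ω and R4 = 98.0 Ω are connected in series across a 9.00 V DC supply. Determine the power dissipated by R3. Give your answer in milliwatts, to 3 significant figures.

12.9 mW

Every series element carries the same I. Get I from the total resistance, then P = I² × R3.
R_total = 2.70 + 6.80 + 1.91 + 98.0 = 109.4 Ω
I = V / R_total = 9.00 / 109.4 = 0.08226 A
P_R3 = I² × R3 = (0.08226)² × 1.91 = 0.01292 W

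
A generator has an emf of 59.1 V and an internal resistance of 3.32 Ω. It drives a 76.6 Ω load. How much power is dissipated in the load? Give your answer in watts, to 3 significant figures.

The internal resistance and the load are in series, so the same I flows through both; get I from ε/(r+R), then I²R for the load.
I = ε / (r + R) = 59.1 / (3.32 + 76.6) = 0.7395 A
P_load = I² R = (0.7395)² × 76.6 = 41.89 W

41.9 W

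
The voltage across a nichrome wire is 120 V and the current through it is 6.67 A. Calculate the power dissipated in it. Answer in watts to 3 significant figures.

800 W

Both the voltage across and the current through the element are known, so P = V I applies directly.
P = 120 V × 6.670 A = 800.4 W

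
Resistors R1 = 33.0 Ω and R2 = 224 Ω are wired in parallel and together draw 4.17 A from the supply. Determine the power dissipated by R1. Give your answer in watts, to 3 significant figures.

436 W

Only the total current is stated, so first find the parallel equivalent to get the voltage across the combination.
1/R_eq = 1/33.0 + 1/224 ⇒ R_eq = 28.76 Ω
V = I_total × R_eq = 4.170 × 28.76 = 119.9 V
P_R1 = V² / R1 = (119.9)² / 33.0 = 435.9 W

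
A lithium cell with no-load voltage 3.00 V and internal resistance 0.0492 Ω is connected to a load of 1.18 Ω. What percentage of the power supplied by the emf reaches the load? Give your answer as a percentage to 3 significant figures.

The source delivers εI, of which I²R reaches the load and I²r is lost; since I is common, η = R/(R+r).
η = R / (R + r) = 1.18 / (1.18 + 0.0492) = 0.9600

96.0 %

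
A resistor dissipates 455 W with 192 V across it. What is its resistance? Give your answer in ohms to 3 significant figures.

81.0 Ω

The two known quantities fix the third via R = V² / P.
R = (192)² / 455 = 81.02 Ω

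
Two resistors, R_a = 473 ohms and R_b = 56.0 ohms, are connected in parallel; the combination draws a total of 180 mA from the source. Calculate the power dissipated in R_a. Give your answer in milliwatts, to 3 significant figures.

172 mW

The branches share the same voltage, but only the total current is given — find V from the equivalent resistance first.
1/R_eq = 1/473 + 1/56.0 ⇒ R_eq = 50.07 Ω
V = I_total × R_eq = 0.1800 × 50.07 = 9.013 V
P_R_a = V² / R_a = (9.013)² / 473 = 0.1717 W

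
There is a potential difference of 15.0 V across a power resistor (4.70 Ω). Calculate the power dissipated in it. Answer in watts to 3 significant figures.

47.9 W

Voltage and resistance are given, so P = V²/R is the one-step route.
P = (15.0 V)² / 4.70 Ω = 47.87 W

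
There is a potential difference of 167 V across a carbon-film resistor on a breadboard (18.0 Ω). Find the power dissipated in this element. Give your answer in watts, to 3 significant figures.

With V across and R both known, P = V²/R gives the dissipation directly.
P = (167 V)² / 18.0 Ω = 1549 W

1550 W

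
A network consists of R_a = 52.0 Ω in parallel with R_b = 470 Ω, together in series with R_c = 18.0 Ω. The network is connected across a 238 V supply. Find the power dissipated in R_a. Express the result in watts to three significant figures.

568 W

First find R_p for the parallel pair, then treat R_p + R_c as a series loop.
R_p = (52.0×470)/(52.0+470) = 46.82 Ω
R_total = R_p + 18.0 = 46.82 + 18.0 = 64.82 Ω
I = V / R_total = 238 / 64.82 = 3.672 A
Voltage across the parallel pair: V_p = I × R_p = 3.672 × 46.82 = 171.9 V
Use P = V²/R for R_a with V = V_p.
P_R_a = (171.9)² / 52.0 = 568.3 W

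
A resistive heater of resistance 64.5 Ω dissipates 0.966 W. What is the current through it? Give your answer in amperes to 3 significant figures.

0.122 A

From P = V I = I²R = V²/R, with the two given quantities we get I = √(P / R).
I = √(0.966 / 64.5) = 0.1224 A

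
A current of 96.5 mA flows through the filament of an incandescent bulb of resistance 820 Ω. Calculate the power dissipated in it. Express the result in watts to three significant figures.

7.64 W

Knowing I and R, the power is just I²R — no need to find V first.
P = (0.09650 A)² × 820 Ω = 7.636 W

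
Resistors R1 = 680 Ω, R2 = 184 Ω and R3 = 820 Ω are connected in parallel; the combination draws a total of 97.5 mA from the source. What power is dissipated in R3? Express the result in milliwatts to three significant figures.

176 mW

We need the common branch voltage; get it from I_total × R_eq, then P = V²/R for the branch.
1/R_eq = 1/680 + 1/184 + 1/820 ⇒ R_eq = 123.1 Ω
V = I_total × R_eq = 0.09750 × 123.1 = 12.00 V
P_R3 = V² / R3 = (12.00)² / 820 = 0.1756 W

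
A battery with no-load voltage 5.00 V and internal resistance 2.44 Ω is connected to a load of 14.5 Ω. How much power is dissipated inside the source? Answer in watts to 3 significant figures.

r is in series with the load, so it carries the full circuit current — the loss in it is I²r.
I = ε / (r + R) = 5.00 / (2.44 + 14.5) = 0.2952 A
P_int = I² r = (0.2952)² × 2.44 = 0.2126 W

0.213 W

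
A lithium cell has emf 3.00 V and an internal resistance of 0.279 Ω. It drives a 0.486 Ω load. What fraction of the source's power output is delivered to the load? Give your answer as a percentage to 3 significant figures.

63.5 %

The source delivers εI, of which I²R reaches the load and I²r is lost; since I is common, η = R/(R+r).
η = R / (R + r) = 0.486 / (0.486 + 0.279) = 0.6353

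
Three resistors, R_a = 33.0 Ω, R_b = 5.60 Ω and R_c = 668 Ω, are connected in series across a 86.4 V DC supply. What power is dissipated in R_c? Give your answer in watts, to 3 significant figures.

In a series string the same current flows through every resistor — find that current, then P = I²R for the one we want.
R_total = 33.0 + 5.60 + 668 = 706.6 Ω
I = V / R_total = 86.4 / 706.6 = 0.1223 A
P_R_c = I² × R_c = (0.1223)² × 668 = 9.987 W

9.99 W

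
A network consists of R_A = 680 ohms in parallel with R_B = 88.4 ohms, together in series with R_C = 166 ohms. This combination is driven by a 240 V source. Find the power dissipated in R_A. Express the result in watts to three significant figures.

8.69 W

Collapse the R_A‖R_B pair into one equivalent R_p; then R_p and R_C form a series string.
R_p = (680×88.4)/(680+88.4) = 78.23 Ω
R_total = R_p + 166 = 78.23 + 166 = 244.2 Ω
I = V / R_total = 240 / 244.2 = 0.9827 A
Voltage across the parallel pair: V_p = I × R_p = 0.9827 × 78.23 = 76.88 V
Use P = V²/R for R_A with V = V_p.
P_R_A = (76.88)² / 680 = 8.691 W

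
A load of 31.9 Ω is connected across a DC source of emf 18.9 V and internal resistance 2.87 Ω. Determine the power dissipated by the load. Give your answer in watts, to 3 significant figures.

Load and internal resistance form a series loop — compute the loop current, then the load power via I²R.
I = ε / (r + R) = 18.9 / (2.87 + 31.9) = 0.5436 A
P_load = I² R = (0.5436)² × 31.9 = 9.426 W

9.43 W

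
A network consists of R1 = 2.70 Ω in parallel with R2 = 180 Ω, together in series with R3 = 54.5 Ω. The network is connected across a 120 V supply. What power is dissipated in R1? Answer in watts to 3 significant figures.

11.6 W

Combine R1 and R2 into their parallel equivalent first, reducing the network to two series resistors.
R_p = (2.70×180)/(2.70+180) = 2.660 Ω
R_total = R_p + 54.5 = 2.660 + 54.5 = 57.16 Ω
I = V / R_total = 120 / 57.16 = 2.099 A
Voltage across the parallel pair: V_p = I × R_p = 2.099 × 2.660 = 5.585 V
Use P = V²/R for R1 with V = V_p.
P_R1 = (5.585)² / 2.70 = 11.55 W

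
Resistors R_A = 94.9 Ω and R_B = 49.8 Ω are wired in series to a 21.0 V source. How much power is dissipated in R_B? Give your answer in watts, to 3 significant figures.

Every series element carries the same I. Get I from the total resistance, then P = I² × R_B.
R_total = 94.9 + 49.8 = 144.7 Ω
I = V / R_total = 21.0 / 144.7 = 0.1451 A
P_R_B = I² × R_B = (0.1451)² × 49.8 = 1.049 W

1.05 W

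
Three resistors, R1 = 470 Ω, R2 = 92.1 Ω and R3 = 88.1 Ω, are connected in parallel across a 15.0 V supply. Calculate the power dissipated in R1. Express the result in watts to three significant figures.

Every branch has 15.0 V across it, so for R1 the power is simply V²/R.
P_R1 = V² / R1 = (15.0)² / 470 Ω = 0.4787 W

0.479 W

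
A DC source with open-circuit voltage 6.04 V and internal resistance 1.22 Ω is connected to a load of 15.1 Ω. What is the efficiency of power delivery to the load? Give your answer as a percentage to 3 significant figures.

Efficiency is P_load / P_total. With a series r and R sharing the same I, P = I²R for each, so η = R/(R+r).
η = R / (R + r) = 15.1 / (15.1 + 1.22) = 0.9252

92.5 %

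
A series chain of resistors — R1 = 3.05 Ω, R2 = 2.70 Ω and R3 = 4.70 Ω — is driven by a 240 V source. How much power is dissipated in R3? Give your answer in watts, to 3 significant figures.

2480 W

Since the resistors are in series they all carry the loop current I = V/R_total; the power in any one is I²R.
R_total = 3.05 + 2.70 + 4.70 = 10.45 Ω
I = V / R_total = 240 / 10.45 = 22.97 A
P_R3 = I² × R3 = (22.97)² × 4.70 = 2479 W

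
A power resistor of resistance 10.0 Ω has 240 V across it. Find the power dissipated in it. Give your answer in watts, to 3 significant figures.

5760 W

V and R are stated; P = V²/R avoids computing the current.
P = (240 V)² / 10.0 Ω = 5760 W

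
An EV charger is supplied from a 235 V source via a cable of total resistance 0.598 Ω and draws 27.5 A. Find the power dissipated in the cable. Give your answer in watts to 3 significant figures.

The cable is a series resistance carrying the load current; its dissipation is I²R_line.
The cable carries the full 27.5 A.
P_line = I² R_line = (27.50)² × 0.598 = 452.2 W

452 W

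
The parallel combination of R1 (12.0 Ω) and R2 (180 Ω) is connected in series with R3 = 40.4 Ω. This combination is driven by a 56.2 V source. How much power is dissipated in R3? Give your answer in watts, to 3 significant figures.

47.8 W

Collapse the R1‖R2 pair into one equivalent R_p; then R_p and R3 form a series string.
R_p = (12.0×180)/(12.0+180) = 11.25 Ω
R_total = R_p + 40.4 = 11.25 + 40.4 = 51.65 Ω
I = V / R_total = 56.2 / 51.65 = 1.088 A
R3 carries the full series current, so P = I²R.
P_R3 = (1.088)² × 40.4 = 47.83 W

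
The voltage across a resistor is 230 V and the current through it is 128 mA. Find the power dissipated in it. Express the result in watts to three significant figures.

Both the voltage across and the current through the element are known, so P = V I applies directly.
P = 230 V × 0.1280 A = 29.44 W

29.4 W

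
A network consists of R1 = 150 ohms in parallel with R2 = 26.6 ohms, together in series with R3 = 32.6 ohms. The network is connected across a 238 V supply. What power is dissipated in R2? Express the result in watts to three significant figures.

First find R_p for the parallel pair, then treat R_p + R3 as a series loop.
R_p = (150×26.6)/(150+26.6) = 22.59 Ω
R_total = R_p + 32.6 = 22.59 + 32.6 = 55.19 Ω
I = V / R_total = 238 / 55.19 = 4.312 A
Voltage across the parallel pair: V_p = I × R_p = 4.312 × 22.59 = 97.43 V
Use P = V²/R for R2 with V = V_p.
P_R2 = (97.43)² / 26.6 = 356.8 W

357 W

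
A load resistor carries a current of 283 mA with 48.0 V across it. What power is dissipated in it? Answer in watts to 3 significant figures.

V and I are known directly — P = V I, no intermediate step needed.
P = 48.0 V × 0.2830 A = 13.58 W

13.6 W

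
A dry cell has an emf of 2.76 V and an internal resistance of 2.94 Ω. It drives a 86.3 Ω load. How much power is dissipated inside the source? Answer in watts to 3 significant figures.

Internal loss is I²r, with I set by the total series resistance r+R.
I = ε / (r + R) = 2.76 / (2.94 + 86.3) = 0.03093 A
P_int = I² r = (0.03093)² × 2.94 = 0.002812 W

0.00281 W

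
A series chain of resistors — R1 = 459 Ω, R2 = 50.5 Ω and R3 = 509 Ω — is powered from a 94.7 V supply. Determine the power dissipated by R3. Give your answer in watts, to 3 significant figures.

The current is common to all series resistors; compute it, then apply P = I²R for the target.
R_total = 459 + 50.5 + 509 = 1018 Ω
I = V / R_total = 94.7 / 1018 = 0.09298 A
P_R3 = I² × R3 = (0.09298)² × 509 = 4.400 W

4.40 W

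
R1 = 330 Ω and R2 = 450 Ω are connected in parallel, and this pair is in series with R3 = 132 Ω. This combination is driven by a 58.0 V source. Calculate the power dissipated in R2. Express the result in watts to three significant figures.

2.61 W

Combine R1 and R2 into their parallel equivalent first, reducing the network to two series resistors.
R_p = (330×450)/(330+450) = 190.4 Ω
R_total = R_p + 132 = 190.4 + 132 = 322.4 Ω
I = V / R_total = 58.0 / 322.4 = 0.1799 A
Voltage across the parallel pair: V_p = I × R_p = 0.1799 × 190.4 = 34.25 V
Use P = V²/R for R2 with V = V_p.
P_R2 = (34.25)² / 450 = 2.607 W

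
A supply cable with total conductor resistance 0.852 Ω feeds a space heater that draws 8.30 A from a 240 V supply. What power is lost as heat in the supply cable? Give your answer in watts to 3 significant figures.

58.7 W

The supply cable is a series resistance carrying the load current; its dissipation is I²R_line.
The supply cable carries the full 8.30 A.
P_line = I² R_line = (8.300)² × 0.852 = 58.69 W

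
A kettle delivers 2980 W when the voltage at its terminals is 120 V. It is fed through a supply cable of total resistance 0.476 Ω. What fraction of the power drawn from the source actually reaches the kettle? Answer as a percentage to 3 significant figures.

91.0 %

I = P / V = 2980 / 120 = 24.83 A through the supply cable.
P_line = I² R_line = (24.83)² × 0.476 = 293.5 W
P_source = P_load + P_line = 2980 + 293.5 = 3274 W
η = P_load / P_source = 2980 / 3274 = 0.9103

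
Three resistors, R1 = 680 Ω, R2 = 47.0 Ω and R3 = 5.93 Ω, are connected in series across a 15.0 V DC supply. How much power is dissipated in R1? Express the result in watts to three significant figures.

0.285 W

Since the resistors are in series they all carry the loop current I = V/R_total; the power in any one is I²R.
R_total = 680 + 47.0 + 5.93 = 732.9 Ω
I = V / R_total = 15.0 / 732.9 = 0.02047 A
P_R1 = I² × R1 = (0.02047)² × 680 = 0.2848 W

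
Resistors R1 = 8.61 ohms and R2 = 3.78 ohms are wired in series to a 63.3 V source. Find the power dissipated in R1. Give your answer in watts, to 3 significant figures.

225 W

Series elements share the same current, so find I first, then use P = I²R.
R_total = 8.61 + 3.78 = 12.39 Ω
I = V / R_total = 63.3 / 12.39 = 5.109 A
P_R1 = I² × R1 = (5.109)² × 8.61 = 224.7 W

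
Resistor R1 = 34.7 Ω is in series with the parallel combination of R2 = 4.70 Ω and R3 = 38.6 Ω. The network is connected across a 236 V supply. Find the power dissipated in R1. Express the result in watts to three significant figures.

1280 W

Replace R2 and R3 with their parallel equivalent so the circuit becomes R1 in series with R_p.
R_p = (4.70×38.6)/(4.70+38.6) = 4.190 Ω
R_total = 34.7 + 4.190 = 38.89 Ω
I = V / R_total = 236 / 38.89 = 6.068 A
R1 carries the full series current, so P = I²R.
P_R1 = (6.068)² × 34.7 = 1278 W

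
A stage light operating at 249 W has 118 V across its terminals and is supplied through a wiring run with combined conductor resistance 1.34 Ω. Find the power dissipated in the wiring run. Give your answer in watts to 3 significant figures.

5.97 W

Line loss is just I²R for the cable — we know both I and R_line directly.
I = P / V = 249 / 118 = 2.110 A through the wiring run.
P_line = I² R_line = (2.110)² × 1.34 = 5.967 W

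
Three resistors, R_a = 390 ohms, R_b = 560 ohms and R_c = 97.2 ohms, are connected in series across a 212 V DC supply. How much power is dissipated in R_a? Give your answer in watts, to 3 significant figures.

16.0 W

Since the resistors are in series they all carry the loop current I = V/R_total; the power in any one is I²R.
R_total = 390 + 560 + 97.2 = 1047 Ω
I = V / R_total = 212 / 1047 = 0.2024 A
P_R_a = I² × R_a = (0.2024)² × 390 = 15.98 W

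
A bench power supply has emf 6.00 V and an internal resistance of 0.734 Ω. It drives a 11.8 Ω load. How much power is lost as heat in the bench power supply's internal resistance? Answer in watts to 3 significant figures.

The internal resistance carries the same current as the load; P_int = I²r.
I = ε / (r + R) = 6.00 / (0.734 + 11.8) = 0.4787 A
P_int = I² r = (0.4787)² × 0.734 = 0.1682 W

0.168 W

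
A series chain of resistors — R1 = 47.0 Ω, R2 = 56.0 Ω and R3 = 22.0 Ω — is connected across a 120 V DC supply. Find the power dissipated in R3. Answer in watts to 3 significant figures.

In a series string the same current flows through every resistor — find that current, then P = I²R for the one we want.
R_total = 47.0 + 56.0 + 22.0 = 125.0 Ω
I = V / R_total = 120 / 125.0 = 0.9600 A
P_R3 = I² × R3 = (0.9600)² × 22.0 = 20.28 W

20.3 W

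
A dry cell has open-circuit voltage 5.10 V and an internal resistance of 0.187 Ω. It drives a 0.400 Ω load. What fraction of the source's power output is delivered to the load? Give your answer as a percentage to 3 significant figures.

68.1 %

Both r and R carry the same current, so the power split is just the resistance split: η = R/(R+r).
η = R / (R + r) = 0.400 / (0.400 + 0.187) = 0.6814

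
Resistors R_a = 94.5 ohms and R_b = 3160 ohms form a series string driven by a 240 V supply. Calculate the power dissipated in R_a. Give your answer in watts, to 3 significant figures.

Series elements share the same current, so find I first, then use P = I²R.
R_total = 94.5 + 3160 = 3254 Ω
I = V / R_total = 240 / 3254 = 0.07374 A
P_R_a = I² × R_a = (0.07374)² × 94.5 = 0.5139 W

0.514 W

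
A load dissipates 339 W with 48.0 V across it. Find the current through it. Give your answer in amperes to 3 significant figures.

7.06 A

From P = V I = I²R = V²/R, with the two given quantities we get I = P / V.
I = 339 / 48.0 = 7.062 A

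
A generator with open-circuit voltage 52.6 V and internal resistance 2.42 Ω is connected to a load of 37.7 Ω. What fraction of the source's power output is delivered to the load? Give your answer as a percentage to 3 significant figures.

94.0 %

η = P_load/(P_load+P_int) = I²R/(I²R+I²r) = R/(R+r) — the I² cancels for series elements.
η = R / (R + r) = 37.7 / (37.7 + 2.42) = 0.9397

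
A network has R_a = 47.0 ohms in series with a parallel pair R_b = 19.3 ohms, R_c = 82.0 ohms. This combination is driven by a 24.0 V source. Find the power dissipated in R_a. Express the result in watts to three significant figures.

First combine the parallel branches into one equivalent R_p, then R_a + R_p is a series pair.
R_p = (19.3×82.0)/(19.3+82.0) = 15.62 Ω
R_total = 47.0 + 15.62 = 62.62 Ω
I = V / R_total = 24.0 / 62.62 = 0.3832 A
All the current flows through R_a; use P = I²R.
P_R_a = (0.3832)² × 47.0 = 6.903 W

6.90 W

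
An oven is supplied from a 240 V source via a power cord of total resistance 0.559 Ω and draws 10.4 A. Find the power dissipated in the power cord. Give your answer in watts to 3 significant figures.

The power cord and load are in series, so the same current flows in both; the loss is I²R_line.
The power cord carries the full 10.4 A.
P_line = I² R_line = (10.40)² × 0.559 = 60.46 W

60.5 W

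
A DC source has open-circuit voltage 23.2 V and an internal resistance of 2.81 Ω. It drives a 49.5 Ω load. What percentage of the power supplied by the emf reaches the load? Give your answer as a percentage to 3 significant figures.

94.6 %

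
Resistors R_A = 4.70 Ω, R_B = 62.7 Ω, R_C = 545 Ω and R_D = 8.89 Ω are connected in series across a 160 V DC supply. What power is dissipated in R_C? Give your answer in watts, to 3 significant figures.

36.1 W

Every series element carries the same I. Get I from the total resistance, then P = I² × R_C.
R_total = 4.70 + 62.7 + 545 + 8.89 = 621.3 Ω
I = V / R_total = 160 / 621.3 = 0.2575 A
P_R_C = I² × R_C = (0.2575)² × 545 = 36.14 W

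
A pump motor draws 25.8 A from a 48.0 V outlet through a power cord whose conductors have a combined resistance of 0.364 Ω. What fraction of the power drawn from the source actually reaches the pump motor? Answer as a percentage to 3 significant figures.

The power cord carries the full 25.8 A.
P_line = I² R_line = (25.80)² × 0.364 = 242.3 W
P_source = V I = 48.0 × 25.80 = 1238 W; P_load = 996.1 W
η = P_load / P_source = 996.1 / 1238 = 0.8044

80.4 %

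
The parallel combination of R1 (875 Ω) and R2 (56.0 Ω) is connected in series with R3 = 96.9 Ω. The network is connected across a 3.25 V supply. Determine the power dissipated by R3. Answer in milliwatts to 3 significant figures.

Reduce the parallel combination to a single R_p; the circuit then becomes R_p in series with the remaining resistor.
R_p = (875×56.0)/(875+56.0) = 52.63 Ω
R_total = R_p + 96.9 = 52.63 + 96.9 = 149.5 Ω
I = V / R_total = 3.25 / 149.5 = 0.02173 A
R3 carries the full series current, so P = I²R.
P_R3 = (0.02173)² × 96.9 = 0.04577 W

45.8 mW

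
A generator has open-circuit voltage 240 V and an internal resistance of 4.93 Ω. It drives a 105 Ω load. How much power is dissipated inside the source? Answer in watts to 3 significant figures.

r is in series with the load, so it carries the full circuit current — the loss in it is I²r.
I = ε / (r + R) = 240 / (4.93 + 105) = 2.183 A
P_int = I² r = (2.183)² × 4.93 = 23.50 W

23.5 W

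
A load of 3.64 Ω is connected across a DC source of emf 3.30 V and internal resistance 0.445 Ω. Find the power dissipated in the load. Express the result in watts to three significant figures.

2.38 W

The internal resistance and the load are in series, so the same I flows through both; get I from ε/(r+R), then I²R for the load.
I = ε / (r + R) = 3.30 / (0.445 + 3.64) = 0.8078 A
P_load = I² R = (0.8078)² × 3.64 = 2.375 W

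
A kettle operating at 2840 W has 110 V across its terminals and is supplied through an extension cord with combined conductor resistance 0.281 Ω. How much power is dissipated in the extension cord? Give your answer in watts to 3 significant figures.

187 W

The extension cord and load are in series, so the same current flows in both; the loss is I²R_line.
I = P / V = 2840 / 110 = 25.82 A through the extension cord.
P_line = I² R_line = (25.82)² × 0.281 = 187.3 W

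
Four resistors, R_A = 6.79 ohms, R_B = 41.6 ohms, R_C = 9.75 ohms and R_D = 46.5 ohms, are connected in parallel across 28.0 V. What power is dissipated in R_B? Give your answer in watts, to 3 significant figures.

Each parallel branch sees the full supply voltage, so P = V²/R applies directly to the target branch.
P_R_B = V² / R_B = (28.0)² / 41.6 Ω = 18.85 W

18.8 W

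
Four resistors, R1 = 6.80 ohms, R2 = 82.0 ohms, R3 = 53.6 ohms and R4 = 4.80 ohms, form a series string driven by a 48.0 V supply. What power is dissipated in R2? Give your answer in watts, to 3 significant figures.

8.72 W

The current is common to all series resistors; compute it, then apply P = I²R for the target.
R_total = 6.80 + 82.0 + 53.6 + 4.80 = 147.2 Ω
I = V / R_total = 48.0 / 147.2 = 0.3261 A
P_R2 = I² × R2 = (0.3261)² × 82.0 = 8.719 W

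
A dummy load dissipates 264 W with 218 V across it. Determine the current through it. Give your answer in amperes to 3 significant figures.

Rearranging the power relation for the two known quantities gives I = P / V.
I = 264 / 218 = 1.211 A

1.21 A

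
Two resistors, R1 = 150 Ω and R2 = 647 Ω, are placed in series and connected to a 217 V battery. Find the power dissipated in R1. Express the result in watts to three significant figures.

11.1 W

Since the resistors are in series they all carry the loop current I = V/R_total; the power in any one is I²R.
R_total = 150 + 647 = 797.0 Ω
I = V / R_total = 217 / 797.0 = 0.2723 A
P_R1 = I² × R1 = (0.2723)² × 150 = 11.12 W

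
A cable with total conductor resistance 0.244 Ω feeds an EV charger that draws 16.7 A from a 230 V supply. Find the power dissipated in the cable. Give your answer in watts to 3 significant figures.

The cable and load are in series, so the same current flows in both; the loss is I²R_line.
The cable carries the full 16.7 A.
P_line = I² R_line = (16.70)² × 0.244 = 68.05 W

68.0 W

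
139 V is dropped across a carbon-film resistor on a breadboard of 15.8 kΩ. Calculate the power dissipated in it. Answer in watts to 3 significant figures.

We know the drop across the element and its resistance — P = V²/R, one step.
P = (139 V)² / 15800 Ω = 1.223 W

1.22 W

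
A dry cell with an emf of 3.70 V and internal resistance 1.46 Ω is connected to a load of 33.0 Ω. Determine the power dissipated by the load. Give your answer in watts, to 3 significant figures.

0.380 W

With r and R in series, I = ε/(r+R); the load dissipates I²R.
I = ε / (r + R) = 3.70 / (1.46 + 33.0) = 0.1074 A
P_load = I² R = (0.1074)² × 33.0 = 0.3804 W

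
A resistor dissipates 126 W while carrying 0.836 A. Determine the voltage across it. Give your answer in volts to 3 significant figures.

From P = V I = I²R = V²/R, with the two given quantities we get V = P / I.
V = 126 / 0.8360 = 150.7 V

151 V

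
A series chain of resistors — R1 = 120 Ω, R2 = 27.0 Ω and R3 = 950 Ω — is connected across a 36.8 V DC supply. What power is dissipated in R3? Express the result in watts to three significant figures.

Series elements share the same current, so find I first, then use P = I²R.
R_total = 120 + 27.0 + 950 = 1097 Ω
I = V / R_total = 36.8 / 1097 = 0.03355 A
P_R3 = I² × R3 = (0.03355)² × 950 = 1.069 W

1.07 W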